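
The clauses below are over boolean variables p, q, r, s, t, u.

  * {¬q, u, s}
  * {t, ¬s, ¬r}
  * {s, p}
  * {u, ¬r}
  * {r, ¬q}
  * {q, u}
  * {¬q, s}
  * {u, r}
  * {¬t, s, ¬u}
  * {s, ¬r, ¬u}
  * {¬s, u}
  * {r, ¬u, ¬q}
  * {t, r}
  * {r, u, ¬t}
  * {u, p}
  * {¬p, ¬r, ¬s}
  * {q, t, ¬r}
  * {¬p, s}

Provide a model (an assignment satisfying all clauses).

Set p = False and propagate.
  then s is forced to True.
  then u is forced to True.
The remaining clauses are satisfied by q = False, r = False, t = True.
Every clause has at least one true literal under this assignment.
Check each clause:
  1. {¬q, u, s} — s is true.
  2. {¬s, t, ¬r} — t is true.
  3. {p, s} — s is true.
  4. {u, ¬r} — ¬r is true.
  5. {r, ¬q} — ¬q is true.
  6. {u, q} — u is true.
  7. {s, ¬q} — s is true.
  8. {u, r} — u is true.
  9. {¬t, s, ¬u} — s is true.
  10. {s, ¬r, ¬u} — s is true.
  11. {u, ¬s} — u is true.
  12. {r, ¬q, ¬u} — ¬q is true.
  13. {t, r} — t is true.
  14. {u, ¬t, r} — u is true.
  15. {p, u} — u is true.
  16. {¬s, ¬r, ¬p} — ¬r is true.
  17. {q, t, ¬r} — ¬r is true.
  18. {¬p, s} — s is true.

p = F, q = F, r = F, s = T, t = T, u = T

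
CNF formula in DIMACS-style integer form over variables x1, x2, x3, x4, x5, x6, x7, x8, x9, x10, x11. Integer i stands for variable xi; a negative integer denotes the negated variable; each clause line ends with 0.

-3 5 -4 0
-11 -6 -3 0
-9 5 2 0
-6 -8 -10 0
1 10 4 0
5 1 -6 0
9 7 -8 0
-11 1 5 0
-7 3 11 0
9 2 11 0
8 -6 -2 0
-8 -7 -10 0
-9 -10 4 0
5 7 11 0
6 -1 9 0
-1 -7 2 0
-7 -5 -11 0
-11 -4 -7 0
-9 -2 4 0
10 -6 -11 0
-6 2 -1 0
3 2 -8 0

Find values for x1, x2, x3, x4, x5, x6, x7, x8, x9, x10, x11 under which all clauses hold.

x1=F, x2=T, x3=F, x4=T, x5=T, x6=F, x7=F, x8=F, x9=T, x10=F, x11=T

Set x1 = False and propagate.
The remaining clauses are satisfied by x2 = True, x3 = False, x4 = True, x5 = True, x6 = False, x7 = False, x8 = False, x9 = True, x10 = False, x11 = True.
Every clause has at least one true literal under this assignment.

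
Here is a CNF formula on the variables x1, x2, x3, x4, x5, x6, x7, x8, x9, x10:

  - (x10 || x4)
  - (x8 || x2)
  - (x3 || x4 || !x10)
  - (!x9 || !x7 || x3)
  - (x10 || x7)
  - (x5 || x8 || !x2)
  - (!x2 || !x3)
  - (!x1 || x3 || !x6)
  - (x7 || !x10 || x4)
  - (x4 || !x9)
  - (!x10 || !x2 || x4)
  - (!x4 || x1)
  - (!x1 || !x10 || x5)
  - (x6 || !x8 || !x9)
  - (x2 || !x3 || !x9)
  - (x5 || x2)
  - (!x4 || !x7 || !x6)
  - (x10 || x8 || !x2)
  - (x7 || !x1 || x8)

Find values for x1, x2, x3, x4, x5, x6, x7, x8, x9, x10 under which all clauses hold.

x1=False  x2=False  x3=True  x4=False  x5=True  x6=True  x7=True  x8=True  x9=False  x10=True

Check each clause:
  1. (x10 || x4) — x10 is true.
  2. (x2 || x8) — x8 is true.
  3. (x3 || x4 || !x10) — x3 is true.
  4. (x3 || !x7 || !x9) — x3 is true.
  5. (x7 || x10) — x10 is true.
  6. (x8 || x5 || !x2) — x8 is true.
  7. (!x3 || !x2) — !x2 is true.
  8. (!x1 || !x6 || x3) — x3 is true.
  9. (x7 || x4 || !x10) — x7 is true.
  10. (!x9 || x4) — !x9 is true.
  11. (x4 || !x2 || !x10) — !x2 is true.
  12. (x1 || !x4) — !x4 is true.
  13. (!x1 || x5 || !x10) — x5 is true.
  14. (!x9 || x6 || !x8) — x6 is true.
  15. (!x3 || !x9 || x2) — !x9 is true.
  16. (x2 || x5) — x5 is true.
  17. (!x7 || !x4 || !x6) — !x4 is true.
  18. (x8 || x10 || !x2) — x8 is true.
  19. (!x1 || x8 || x7) — x8 is true.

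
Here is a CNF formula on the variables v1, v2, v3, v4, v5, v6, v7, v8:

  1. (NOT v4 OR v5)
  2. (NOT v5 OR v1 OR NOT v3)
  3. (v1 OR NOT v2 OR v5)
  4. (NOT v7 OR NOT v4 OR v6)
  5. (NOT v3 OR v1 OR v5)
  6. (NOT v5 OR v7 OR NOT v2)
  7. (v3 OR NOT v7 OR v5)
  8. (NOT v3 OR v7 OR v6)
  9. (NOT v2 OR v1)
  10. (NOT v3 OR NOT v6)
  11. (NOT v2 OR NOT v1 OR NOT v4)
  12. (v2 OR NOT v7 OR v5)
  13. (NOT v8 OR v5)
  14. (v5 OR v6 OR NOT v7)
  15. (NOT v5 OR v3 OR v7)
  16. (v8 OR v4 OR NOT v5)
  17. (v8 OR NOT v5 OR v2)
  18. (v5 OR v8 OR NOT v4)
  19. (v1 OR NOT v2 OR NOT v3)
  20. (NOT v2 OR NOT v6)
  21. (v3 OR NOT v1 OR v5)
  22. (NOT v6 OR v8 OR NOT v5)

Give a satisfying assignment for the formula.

v1=0, v2=0, v3=0, v4=0, v5=0, v6=1, v7=0, v8=0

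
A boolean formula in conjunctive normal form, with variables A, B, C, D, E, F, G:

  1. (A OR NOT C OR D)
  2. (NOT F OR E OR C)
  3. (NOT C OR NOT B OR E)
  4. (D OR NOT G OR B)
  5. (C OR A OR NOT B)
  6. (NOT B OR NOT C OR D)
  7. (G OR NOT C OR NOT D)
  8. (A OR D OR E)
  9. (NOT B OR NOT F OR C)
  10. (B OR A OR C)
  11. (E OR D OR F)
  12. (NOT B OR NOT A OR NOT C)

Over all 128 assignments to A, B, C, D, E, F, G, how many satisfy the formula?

27

Case analysis on C and B:
  C=1, B=1: remaining (A,D,E,F,G) ∈ {(0,1,1,0,1); (0,1,1,1,1)} — 2.
  C=1, B=0: 11 of the 32 assignments to (A,D,E,F,G) work.
  C=0, B=1: G free; 3 ways for (A,D,E,F) × 2^1 = 6.
  C=0, B=0: 8 of the 32 assignments to (A,D,E,F,G) work.
Total: 2 + 11 + 6 + 8 = 27.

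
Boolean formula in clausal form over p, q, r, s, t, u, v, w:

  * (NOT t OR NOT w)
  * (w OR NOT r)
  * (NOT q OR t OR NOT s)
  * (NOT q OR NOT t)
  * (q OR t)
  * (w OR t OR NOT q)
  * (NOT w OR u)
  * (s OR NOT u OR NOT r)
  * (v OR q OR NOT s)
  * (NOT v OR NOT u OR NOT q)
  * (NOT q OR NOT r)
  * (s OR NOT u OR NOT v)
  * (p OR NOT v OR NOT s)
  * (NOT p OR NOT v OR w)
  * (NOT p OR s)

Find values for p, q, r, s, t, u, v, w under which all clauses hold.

p=0, q=0, r=0, s=0, t=1, u=0, v=1, w=0

r occurs only negated in the remaining clauses — set r = False.
Try p = False.
Set q = False and propagate.
  then t is forced to True.
  then w is forced to False.
The remaining clauses are satisfied by s = False, u = False, v = True.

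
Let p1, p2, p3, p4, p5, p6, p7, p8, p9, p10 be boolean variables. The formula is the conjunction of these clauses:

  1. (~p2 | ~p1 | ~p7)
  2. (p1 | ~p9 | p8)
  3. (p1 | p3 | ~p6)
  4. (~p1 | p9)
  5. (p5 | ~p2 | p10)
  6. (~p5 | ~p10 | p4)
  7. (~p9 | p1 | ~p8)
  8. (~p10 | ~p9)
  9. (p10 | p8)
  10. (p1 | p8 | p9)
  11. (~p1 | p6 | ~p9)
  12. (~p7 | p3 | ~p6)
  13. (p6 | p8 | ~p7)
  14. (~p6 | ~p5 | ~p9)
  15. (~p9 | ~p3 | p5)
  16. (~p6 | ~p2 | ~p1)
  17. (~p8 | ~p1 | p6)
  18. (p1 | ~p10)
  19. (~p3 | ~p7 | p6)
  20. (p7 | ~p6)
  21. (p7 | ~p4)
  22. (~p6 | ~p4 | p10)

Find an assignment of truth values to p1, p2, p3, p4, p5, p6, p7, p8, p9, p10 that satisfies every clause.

p1=F, p2=F, p3=F, p4=F, p5=F, p6=F, p7=T, p8=T, p9=F, p10=F

Check each clause:
  1. (~p1 | ~p7 | ~p2) — ~p2 is true.
  2. (~p9 | p8 | p1) — p8 is true.
  3. (p1 | p3 | ~p6) — ~p6 is true.
  4. (~p1 | p9) — ~p1 is true.
  5. (~p2 | p10 | p5) — ~p2 is true.
  6. (~p10 | ~p5 | p4) — ~p5 is true.
  7. (~p9 | ~p8 | p1) — ~p9 is true.
  8. (~p10 | ~p9) — ~p10 is true.
  9. (p10 | p8) — p8 is true.
  10. (p1 | p9 | p8) — p8 is true.
  11. (p6 | ~p9 | ~p1) — ~p1 is true.
  12. (p3 | ~p6 | ~p7) — ~p6 is true.
  13. (~p7 | p6 | p8) — p8 is true.
  14. (~p9 | ~p5 | ~p6) — ~p6 is true.
  15. (~p9 | p5 | ~p3) — ~p3 is true.
  16. (~p6 | ~p2 | ~p1) — ~p6 is true.
  17. (~p1 | ~p8 | p6) — ~p1 is true.
  18. (p1 | ~p10) — ~p10 is true.
  19. (~p7 | ~p3 | p6) — ~p3 is true.
  20. (~p6 | p7) — ~p6 is true.
  21. (~p4 | p7) — ~p4 is true.
  22. (~p4 | p10 | ~p6) — ~p6 is true.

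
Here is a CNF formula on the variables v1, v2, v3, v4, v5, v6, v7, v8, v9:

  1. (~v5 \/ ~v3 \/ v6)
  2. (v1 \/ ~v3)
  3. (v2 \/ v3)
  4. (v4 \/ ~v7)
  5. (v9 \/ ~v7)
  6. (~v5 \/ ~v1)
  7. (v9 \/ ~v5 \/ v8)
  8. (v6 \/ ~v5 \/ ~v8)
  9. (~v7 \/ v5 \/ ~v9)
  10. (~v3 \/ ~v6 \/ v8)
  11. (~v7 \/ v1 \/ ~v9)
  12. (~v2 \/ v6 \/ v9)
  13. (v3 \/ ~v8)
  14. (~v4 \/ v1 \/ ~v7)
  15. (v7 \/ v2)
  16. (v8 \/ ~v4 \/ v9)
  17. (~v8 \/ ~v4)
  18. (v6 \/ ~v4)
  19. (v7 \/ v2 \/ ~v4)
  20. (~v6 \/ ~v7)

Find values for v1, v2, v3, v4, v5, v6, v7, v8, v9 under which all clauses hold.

Set v1 = False and propagate.
  then v3 is forced to False.
  then v2 is forced to True.
  then v8 is forced to False.
Try v4 = False.
  then v7 is forced to False.
Set v5 = True and propagate.
  then v9 is forced to True.
v6 is now unconstrained; take v6 = False.
Check each clause:
  1. (~v5 \/ v6 \/ ~v3) — ~v3 is true.
  2. (v1 \/ ~v3) — ~v3 is true.
  3. (v2 \/ v3) — v2 is true.
  4. (v4 \/ ~v7) — ~v7 is true.
  5. (~v7 \/ v9) — ~v7 is true.
  6. (~v1 \/ ~v5) — ~v1 is true.
  7. (v8 \/ ~v5 \/ v9) — v9 is true.
  8. (v6 \/ ~v8 \/ ~v5) — ~v8 is true.
  9. (~v7 \/ ~v9 \/ v5) — ~v7 is true.
  10. (v8 \/ ~v6 \/ ~v3) — ~v6 is true.
  11. (v1 \/ ~v7 \/ ~v9) — ~v7 is true.
  12. (v9 \/ ~v2 \/ v6) — v9 is true.
  13. (~v8 \/ v3) — ~v8 is true.
  14. (v1 \/ ~v4 \/ ~v7) — ~v7 is true.
  15. (v2 \/ v7) — v2 is true.
  16. (v9 \/ ~v4 \/ v8) — v9 is true.
  17. (~v8 \/ ~v4) — ~v8 is true.
  18. (v6 \/ ~v4) — ~v4 is true.
  19. (v7 \/ ~v4 \/ v2) — v2 is true.
  20. (~v6 \/ ~v7) — ~v7 is true.

v1=F, v2=T, v3=F, v4=F, v5=T, v6=F, v7=F, v8=F, v9=T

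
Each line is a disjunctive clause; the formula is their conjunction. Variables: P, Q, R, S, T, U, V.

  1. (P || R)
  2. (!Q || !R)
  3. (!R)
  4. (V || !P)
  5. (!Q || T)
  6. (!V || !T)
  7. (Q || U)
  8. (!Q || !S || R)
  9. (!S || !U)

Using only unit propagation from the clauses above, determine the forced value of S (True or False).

False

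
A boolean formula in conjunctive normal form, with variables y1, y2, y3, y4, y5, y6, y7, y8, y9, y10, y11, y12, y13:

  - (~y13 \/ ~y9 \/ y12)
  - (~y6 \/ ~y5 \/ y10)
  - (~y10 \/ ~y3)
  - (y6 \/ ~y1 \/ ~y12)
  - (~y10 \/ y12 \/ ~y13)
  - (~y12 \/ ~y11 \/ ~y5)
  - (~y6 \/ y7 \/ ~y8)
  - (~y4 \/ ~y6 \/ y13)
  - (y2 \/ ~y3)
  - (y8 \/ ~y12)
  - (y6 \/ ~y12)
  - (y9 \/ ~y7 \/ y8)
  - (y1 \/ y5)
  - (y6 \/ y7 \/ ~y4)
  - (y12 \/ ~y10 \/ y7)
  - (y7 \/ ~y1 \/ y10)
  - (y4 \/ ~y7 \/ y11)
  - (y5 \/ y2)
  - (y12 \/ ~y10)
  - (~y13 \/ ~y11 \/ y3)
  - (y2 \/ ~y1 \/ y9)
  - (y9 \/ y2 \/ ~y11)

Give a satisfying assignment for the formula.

Pure literal: y2 appears only positively; assign y2 = True.
Branch on y1: take y1 = False.
  then y5 is forced to True.
Branch on y3: take y3 = True.
  then y10 is forced to False.
  then y6 is forced to False.
  then y12 is forced to False.
For the remaining variables, y4 = False, y7 = True, y8 = False, y9 = True, y11 = True, y13 = False works.

y1=0, y2=1, y3=1, y4=0, y5=1, y6=0, y7=1, y8=0, y9=1, y10=0, y11=1, y12=0, y13=0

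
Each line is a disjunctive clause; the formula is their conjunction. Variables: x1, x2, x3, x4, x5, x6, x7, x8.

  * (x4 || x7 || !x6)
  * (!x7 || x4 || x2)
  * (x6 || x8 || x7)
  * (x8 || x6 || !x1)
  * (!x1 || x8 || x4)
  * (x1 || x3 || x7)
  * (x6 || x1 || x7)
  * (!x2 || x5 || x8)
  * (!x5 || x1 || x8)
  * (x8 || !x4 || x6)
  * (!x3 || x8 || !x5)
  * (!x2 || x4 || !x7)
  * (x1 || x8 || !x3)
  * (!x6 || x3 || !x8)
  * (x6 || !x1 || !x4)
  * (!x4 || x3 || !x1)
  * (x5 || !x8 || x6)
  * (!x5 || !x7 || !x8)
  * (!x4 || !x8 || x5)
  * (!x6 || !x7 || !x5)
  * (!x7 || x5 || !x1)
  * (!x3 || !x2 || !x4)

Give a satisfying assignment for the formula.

x1 = T, x2 = T, x3 = T, x4 = F, x5 = T, x6 = F, x7 = F, x8 = T

Set x1 = True and propagate.
For the remaining variables, x2 = True, x3 = True, x4 = False, x5 = True, x6 = False, x7 = False, x8 = True works.
Every clause has at least one true literal under this assignment.
Check each clause:
  1. (!x6 || x7 || x4) — !x6 is true.
  2. (x4 || !x7 || x2) — !x7 is true.
  3. (x8 || x6 || x7) — x8 is true.
  4. (!x1 || x8 || x6) — x8 is true.
  5. (x4 || !x1 || x8) — x8 is true.
  6. (x3 || x1 || x7) — x1 is true.
  7. (x6 || x1 || x7) — x1 is true.
  8. (!x2 || x5 || x8) — x8 is true.
  9. (x8 || !x5 || x1) — x8 is true.
  10. (!x4 || x6 || x8) — x8 is true.
  11. (!x3 || !x5 || x8) — x8 is true.
  12. (x4 || !x2 || !x7) — !x7 is true.
  13. (!x3 || x8 || x1) — x8 is true.
  14. (x3 || !x8 || !x6) — !x6 is true.
  15. (x6 || !x4 || !x1) — !x4 is true.
  16. (!x4 || !x1 || x3) — x3 is true.
  17. (x5 || !x8 || x6) — x5 is true.
  18. (!x8 || !x7 || !x5) — !x7 is true.
  19. (x5 || !x8 || !x4) — !x4 is true.
  20. (!x5 || !x7 || !x6) — !x7 is true.
  21. (x5 || !x7 || !x1) — !x7 is true.
  22. (!x2 || !x3 || !x4) — !x4 is true.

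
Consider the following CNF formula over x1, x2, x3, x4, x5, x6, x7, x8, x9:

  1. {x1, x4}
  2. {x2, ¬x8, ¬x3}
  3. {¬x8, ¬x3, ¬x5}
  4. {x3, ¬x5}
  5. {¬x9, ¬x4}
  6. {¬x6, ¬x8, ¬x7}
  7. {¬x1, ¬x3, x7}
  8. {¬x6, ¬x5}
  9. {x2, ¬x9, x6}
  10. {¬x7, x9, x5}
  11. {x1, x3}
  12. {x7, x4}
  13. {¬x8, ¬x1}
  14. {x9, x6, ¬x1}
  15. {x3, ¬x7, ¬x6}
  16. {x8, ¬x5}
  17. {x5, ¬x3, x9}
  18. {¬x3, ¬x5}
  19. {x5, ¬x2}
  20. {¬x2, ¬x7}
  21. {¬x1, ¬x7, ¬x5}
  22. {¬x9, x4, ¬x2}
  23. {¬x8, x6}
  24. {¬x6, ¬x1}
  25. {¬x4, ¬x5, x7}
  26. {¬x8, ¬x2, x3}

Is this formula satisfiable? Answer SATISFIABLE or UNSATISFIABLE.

UNSATISFIABLE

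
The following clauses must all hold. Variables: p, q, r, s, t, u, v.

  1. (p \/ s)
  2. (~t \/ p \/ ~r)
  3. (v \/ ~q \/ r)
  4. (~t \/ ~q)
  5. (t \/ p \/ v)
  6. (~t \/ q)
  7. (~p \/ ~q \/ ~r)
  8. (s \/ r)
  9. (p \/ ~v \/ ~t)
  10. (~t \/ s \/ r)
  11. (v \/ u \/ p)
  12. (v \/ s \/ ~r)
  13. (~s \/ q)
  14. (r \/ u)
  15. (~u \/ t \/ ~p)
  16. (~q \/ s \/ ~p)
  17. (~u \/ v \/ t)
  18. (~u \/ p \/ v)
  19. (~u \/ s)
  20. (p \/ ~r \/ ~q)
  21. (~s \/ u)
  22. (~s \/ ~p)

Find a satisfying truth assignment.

p=True  q=False  r=True  s=False  t=False  u=False  v=True

Check each clause:
  1. (p \/ s) — p is true.
  2. (~t \/ p \/ ~r) — p is true.
  3. (r \/ ~q \/ v) — r is true.
  4. (~q \/ ~t) — ~t is true.
  5. (v \/ p \/ t) — p is true.
  6. (~t \/ q) — ~t is true.
  7. (~p \/ ~r \/ ~q) — ~q is true.
  8. (s \/ r) — r is true.
  9. (~v \/ ~t \/ p) — ~t is true.
  10. (s \/ ~t \/ r) — r is true.
  11. (u \/ v \/ p) — p is true.
  12. (~r \/ v \/ s) — v is true.
  13. (q \/ ~s) — ~s is true.
  14. (r \/ u) — r is true.
  15. (~u \/ t \/ ~p) — ~u is true.
  16. (s \/ ~p \/ ~q) — ~q is true.
  17. (t \/ v \/ ~u) — ~u is true.
  18. (~u \/ v \/ p) — p is true.
  19. (~u \/ s) — ~u is true.
  20. (p \/ ~r \/ ~q) — p is true.
  21. (~s \/ u) — ~s is true.
  22. (~s \/ ~p) — ~s is true.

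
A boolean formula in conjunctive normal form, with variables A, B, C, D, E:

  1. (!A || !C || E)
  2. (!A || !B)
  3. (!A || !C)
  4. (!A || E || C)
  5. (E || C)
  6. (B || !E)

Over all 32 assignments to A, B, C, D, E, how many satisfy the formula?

8

Case analysis on A and C:
  A=T, C=T: a clause becomes empty — 0.
  A=T, C=F: a clause becomes empty — 0.
  A=F, C=T: D free; 3 ways for (B,E) × 2^1 = 6.
  A=F, C=F: remaining (B,D,E) ∈ {(T,F,T); (T,T,T)} — 2.
Total: 0 + 0 + 6 + 2 = 8.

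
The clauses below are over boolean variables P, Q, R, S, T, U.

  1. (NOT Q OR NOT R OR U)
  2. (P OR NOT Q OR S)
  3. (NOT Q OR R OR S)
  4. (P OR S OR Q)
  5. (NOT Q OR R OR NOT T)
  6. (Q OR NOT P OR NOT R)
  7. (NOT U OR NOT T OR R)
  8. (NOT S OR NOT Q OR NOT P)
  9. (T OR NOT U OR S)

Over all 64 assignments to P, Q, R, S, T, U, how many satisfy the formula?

Case analysis on Q and R:
  Q=1, R=1: remaining (P,S,T,U) ∈ {(0,1,0,1); (0,1,1,1); (1,0,1,1)} — 3.
  Q=1, R=0: remaining (P,S,T,U) ∈ {(0,1,0,0); (0,1,0,1)} — 2.
  Q=0, R=1: remaining (P,S,T,U) ∈ {(0,1,0,0); (0,1,0,1); (0,1,1,0); (0,1,1,1)} — 4.
  Q=0, R=0: 8 of the 16 assignments to (P,S,T,U) work.
Total: 3 + 2 + 4 + 8 = 17.

17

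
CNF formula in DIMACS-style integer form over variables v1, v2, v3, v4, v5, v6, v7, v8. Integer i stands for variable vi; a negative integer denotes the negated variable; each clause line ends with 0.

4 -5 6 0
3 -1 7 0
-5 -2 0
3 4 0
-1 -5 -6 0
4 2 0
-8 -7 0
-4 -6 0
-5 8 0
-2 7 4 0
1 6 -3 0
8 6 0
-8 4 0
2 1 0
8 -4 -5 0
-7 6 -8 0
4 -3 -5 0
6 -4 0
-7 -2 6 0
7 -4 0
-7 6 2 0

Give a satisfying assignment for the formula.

v1=True, v2=True, v3=True, v4=False, v5=False, v6=True, v7=True, v8=False

v5 occurs only negated in the remaining clauses — set v5 = False.
Set v1 = True and propagate.
Set v2 = True and propagate.
Branch on v3: take v3 = True.
For the remaining variables, v4 = False, v6 = True, v7 = True, v8 = False works.
Every clause has at least one true literal under this assignment.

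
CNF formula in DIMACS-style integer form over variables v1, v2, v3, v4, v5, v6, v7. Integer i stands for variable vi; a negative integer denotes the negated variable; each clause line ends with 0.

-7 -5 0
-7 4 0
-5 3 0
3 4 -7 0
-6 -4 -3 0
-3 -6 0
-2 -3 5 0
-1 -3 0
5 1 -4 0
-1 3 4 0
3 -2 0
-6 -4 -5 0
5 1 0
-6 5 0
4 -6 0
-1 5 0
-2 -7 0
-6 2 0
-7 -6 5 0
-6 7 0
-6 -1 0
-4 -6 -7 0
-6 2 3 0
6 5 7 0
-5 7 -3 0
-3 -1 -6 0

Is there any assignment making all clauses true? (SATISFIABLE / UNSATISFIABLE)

v6 = True:
  propagation gives v3=False, v5=False; an empty clause results — contradiction.
v6 = False:
  v5 = True:
    propagation gives v7=False, v3=True; an empty clause results — contradiction.
  v5 = False:
    propagation gives v1=True; an empty clause results — contradiction.
Every branch closes, so no satisfying assignment exists.

UNSATISFIABLE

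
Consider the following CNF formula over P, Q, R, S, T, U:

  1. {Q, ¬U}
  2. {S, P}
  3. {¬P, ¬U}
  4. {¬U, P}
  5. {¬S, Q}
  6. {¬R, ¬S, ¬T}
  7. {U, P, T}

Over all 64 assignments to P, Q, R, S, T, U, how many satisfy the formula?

12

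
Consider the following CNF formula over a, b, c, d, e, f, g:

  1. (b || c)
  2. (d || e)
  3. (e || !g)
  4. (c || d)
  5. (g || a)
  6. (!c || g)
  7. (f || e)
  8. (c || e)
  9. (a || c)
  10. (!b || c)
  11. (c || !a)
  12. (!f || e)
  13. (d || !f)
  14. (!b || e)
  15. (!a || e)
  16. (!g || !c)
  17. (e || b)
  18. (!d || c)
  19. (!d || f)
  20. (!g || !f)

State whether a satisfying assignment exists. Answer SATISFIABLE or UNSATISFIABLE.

c = True:
  propagation gives g=True; an empty clause results — contradiction.
c = False:
  propagation gives b=True; an empty clause results — contradiction.
Every branch closes, so no satisfying assignment exists.

UNSATISFIABLE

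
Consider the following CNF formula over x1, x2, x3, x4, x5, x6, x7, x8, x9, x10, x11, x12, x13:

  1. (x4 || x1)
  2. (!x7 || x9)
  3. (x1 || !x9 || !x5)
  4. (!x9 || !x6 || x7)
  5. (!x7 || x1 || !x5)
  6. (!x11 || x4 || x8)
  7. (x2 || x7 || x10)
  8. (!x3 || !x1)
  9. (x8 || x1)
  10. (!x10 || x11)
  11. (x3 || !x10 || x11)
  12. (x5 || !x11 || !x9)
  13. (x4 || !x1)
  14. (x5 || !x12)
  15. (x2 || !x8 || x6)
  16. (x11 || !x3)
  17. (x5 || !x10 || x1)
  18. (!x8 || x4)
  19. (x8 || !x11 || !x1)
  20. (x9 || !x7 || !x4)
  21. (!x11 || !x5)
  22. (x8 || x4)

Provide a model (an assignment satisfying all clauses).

x1 = T  x2 = T  x3 = F  x4 = T  x5 = T  x6 = F  x7 = T  x8 = F  x9 = T  x10 = F  x11 = F  x12 = T  x13 = F

Check each clause:
  1. (x4 || x1) — x1 is true.
  2. (!x7 || x9) — x9 is true.
  3. (!x9 || x1 || !x5) — x1 is true.
  4. (!x9 || x7 || !x6) — !x6 is true.
  5. (!x5 || !x7 || x1) — x1 is true.
  6. (x4 || x8 || !x11) — x4 is true.
  7. (x10 || x2 || x7) — x2 is true.
  8. (!x1 || !x3) — !x3 is true.
  9. (x1 || x8) — x1 is true.
  10. (!x10 || x11) — !x10 is true.
  11. (x11 || !x10 || x3) — !x10 is true.
  12. (!x9 || !x11 || x5) — x5 is true.
  13. (!x1 || x4) — x4 is true.
  14. (!x12 || x5) — x5 is true.
  15. (!x8 || x6 || x2) — !x8 is true.
  16. (x11 || !x3) — !x3 is true.
  17. (x1 || !x10 || x5) — x1 is true.
  18. (x4 || !x8) — !x8 is true.
  19. (x8 || !x11 || !x1) — !x11 is true.
  20. (!x7 || !x4 || x9) — x9 is true.
  21. (!x5 || !x11) — !x11 is true.
  22. (x8 || x4) — x4 is true.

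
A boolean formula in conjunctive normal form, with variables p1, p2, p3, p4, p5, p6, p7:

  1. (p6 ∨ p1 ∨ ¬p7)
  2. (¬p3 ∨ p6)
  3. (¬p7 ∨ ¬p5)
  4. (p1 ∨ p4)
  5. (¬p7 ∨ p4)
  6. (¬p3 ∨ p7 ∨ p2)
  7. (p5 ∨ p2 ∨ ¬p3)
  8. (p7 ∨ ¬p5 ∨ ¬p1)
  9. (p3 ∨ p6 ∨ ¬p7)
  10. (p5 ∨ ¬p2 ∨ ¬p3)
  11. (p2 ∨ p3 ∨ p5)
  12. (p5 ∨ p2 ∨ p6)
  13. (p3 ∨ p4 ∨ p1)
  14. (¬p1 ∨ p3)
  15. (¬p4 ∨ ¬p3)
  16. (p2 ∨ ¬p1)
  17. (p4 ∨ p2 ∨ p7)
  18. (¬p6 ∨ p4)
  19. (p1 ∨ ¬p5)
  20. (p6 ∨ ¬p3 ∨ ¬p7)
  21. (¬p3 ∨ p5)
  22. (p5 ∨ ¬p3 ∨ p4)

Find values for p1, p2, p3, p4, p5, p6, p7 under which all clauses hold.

p1=F  p2=T  p3=F  p4=T  p5=F  p6=T  p7=T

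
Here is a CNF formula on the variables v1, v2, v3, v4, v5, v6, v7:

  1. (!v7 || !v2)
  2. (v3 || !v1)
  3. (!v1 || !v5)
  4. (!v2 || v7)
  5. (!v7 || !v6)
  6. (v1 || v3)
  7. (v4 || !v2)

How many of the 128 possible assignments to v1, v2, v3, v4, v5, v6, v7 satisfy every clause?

18

Case analysis on v1 and v2:
  v1=T, v2=T: a clause becomes empty — 0.
  v1=T, v2=F: v4 free; 3 ways for (v3,v5,v6,v7) × 2^1 = 6.
  v1=F, v2=T: a clause becomes empty — 0.
  v1=F, v2=F: v4, v5 free; 3 ways for (v3,v6,v7) × 2^2 = 12.
Total: 0 + 6 + 0 + 12 = 18.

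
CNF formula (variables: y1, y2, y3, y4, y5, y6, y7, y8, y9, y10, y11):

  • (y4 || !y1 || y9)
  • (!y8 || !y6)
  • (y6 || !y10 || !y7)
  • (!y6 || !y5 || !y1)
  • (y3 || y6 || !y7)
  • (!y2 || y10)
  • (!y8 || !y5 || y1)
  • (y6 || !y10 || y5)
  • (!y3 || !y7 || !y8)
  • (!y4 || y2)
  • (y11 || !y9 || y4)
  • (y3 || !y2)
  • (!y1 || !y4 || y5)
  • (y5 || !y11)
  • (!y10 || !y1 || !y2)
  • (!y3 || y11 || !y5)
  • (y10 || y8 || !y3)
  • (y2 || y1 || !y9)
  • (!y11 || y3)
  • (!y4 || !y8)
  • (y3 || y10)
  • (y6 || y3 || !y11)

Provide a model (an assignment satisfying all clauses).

y1 = 0, y2 = 1, y3 = 1, y4 = 1, y5 = 0, y6 = 1, y7 = 1, y8 = 0, y9 = 0, y10 = 1, y11 = 0

Check each clause:
  1. (y9 || !y1 || y4) — y4 is true.
  2. (!y8 || !y6) — !y8 is true.
  3. (!y7 || !y10 || y6) — y6 is true.
  4. (!y1 || !y5 || !y6) — !y5 is true.
  5. (!y7 || y6 || y3) — y3 is true.
  6. (!y2 || y10) — y10 is true.
  7. (!y5 || !y8 || y1) — !y8 is true.
  8. (!y10 || y5 || y6) — y6 is true.
  9. (!y3 || !y8 || !y7) — !y8 is true.
  10. (y2 || !y4) — y2 is true.
  11. (y11 || y4 || !y9) — y4 is true.
  12. (!y2 || y3) — y3 is true.
  13. (!y4 || y5 || !y1) — !y1 is true.
  14. (y5 || !y11) — !y11 is true.
  15. (!y10 || !y2 || !y1) — !y1 is true.
  16. (!y5 || y11 || !y3) — !y5 is true.
  17. (y8 || !y3 || y10) — y10 is true.
  18. (y1 || y2 || !y9) — y2 is true.
  19. (!y11 || y3) — y3 is true.
  20. (!y4 || !y8) — !y8 is true.
  21. (y3 || y10) — y10 is true.
  22. (!y11 || y6 || y3) — y3 is true.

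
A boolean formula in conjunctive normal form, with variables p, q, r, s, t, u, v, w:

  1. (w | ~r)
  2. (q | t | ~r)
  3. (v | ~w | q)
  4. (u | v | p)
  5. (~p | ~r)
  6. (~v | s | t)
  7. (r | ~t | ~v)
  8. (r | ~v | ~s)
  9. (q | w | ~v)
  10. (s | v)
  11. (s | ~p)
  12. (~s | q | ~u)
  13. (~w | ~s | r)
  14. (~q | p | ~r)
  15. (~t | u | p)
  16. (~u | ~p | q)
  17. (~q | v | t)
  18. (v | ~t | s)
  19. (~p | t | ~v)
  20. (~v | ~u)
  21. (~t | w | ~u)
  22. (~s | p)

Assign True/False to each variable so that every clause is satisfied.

p = True  q = True  r = False  s = True  t = True  u = False  v = False  w = False

Check each clause:
  1. (w | ~r) — ~r is true.
  2. (q | t | ~r) — ~r is true.
  3. (v | q | ~w) — ~w is true.
  4. (v | p | u) — p is true.
  5. (~r | ~p) — ~r is true.
  6. (~v | t | s) — ~v is true.
  7. (~v | ~t | r) — ~v is true.
  8. (r | ~v | ~s) — ~v is true.
  9. (w | ~v | q) — ~v is true.
  10. (v | s) — s is true.
  11. (s | ~p) — s is true.
  12. (~s | ~u | q) — ~u is true.
  13. (r | ~s | ~w) — ~w is true.
  14. (~r | p | ~q) — p is true.
  15. (u | ~t | p) — p is true.
  16. (q | ~p | ~u) — ~u is true.
  17. (~q | t | v) — t is true.
  18. (s | v | ~t) — s is true.
  19. (t | ~v | ~p) — ~v is true.
  20. (~u | ~v) — ~v is true.
  21. (~t | ~u | w) — ~u is true.
  22. (p | ~s) — p is true.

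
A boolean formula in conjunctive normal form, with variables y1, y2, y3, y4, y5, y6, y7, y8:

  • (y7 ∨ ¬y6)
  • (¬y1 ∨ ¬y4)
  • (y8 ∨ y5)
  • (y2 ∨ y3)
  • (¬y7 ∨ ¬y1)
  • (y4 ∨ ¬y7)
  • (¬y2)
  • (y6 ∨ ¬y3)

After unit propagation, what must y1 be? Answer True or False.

False

Unit clause (¬y2) sets y2 = False.
From (y2 ∨ y3) and y2 = False: y3 = True.
(¬y3 ∨ y6) with y3 = True leaves only y6, so y6 = True.
(y7 ∨ ¬y6) with y6 = True leaves only y7, so y7 = True.
In (¬y7 ∨ ¬y1), ¬y7 is now false; ¬y1 must hold, so y1 = False.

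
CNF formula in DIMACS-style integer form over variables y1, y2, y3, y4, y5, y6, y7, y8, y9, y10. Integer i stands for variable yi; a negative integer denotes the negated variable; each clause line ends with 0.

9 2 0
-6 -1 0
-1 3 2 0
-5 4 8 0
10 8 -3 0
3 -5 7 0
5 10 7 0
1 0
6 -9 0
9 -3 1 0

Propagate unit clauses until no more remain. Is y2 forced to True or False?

True

Unit clause (y1) sets y1 = True.
In (NOT y6 OR NOT y1), NOT y1 is now false; NOT y6 must hold, so y6 = False.
From (NOT y9 OR y6) and y6 = False: y9 = False.
In (y9 OR y2), y9 is now false; y2 must hold, so y2 = True.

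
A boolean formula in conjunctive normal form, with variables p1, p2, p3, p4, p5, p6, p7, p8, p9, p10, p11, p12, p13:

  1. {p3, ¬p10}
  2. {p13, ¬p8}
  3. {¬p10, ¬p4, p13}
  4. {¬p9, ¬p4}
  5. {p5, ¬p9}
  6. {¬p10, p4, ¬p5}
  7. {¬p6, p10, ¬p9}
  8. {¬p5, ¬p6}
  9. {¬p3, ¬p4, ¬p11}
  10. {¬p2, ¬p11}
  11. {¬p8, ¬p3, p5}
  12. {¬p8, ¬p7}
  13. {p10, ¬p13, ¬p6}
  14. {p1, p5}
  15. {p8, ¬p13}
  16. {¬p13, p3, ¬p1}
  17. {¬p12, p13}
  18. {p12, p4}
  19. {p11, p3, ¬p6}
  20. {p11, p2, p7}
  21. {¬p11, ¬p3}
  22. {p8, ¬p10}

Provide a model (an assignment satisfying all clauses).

p1=T, p2=T, p3=T, p4=T, p5=T, p6=F, p7=F, p8=T, p9=F, p10=F, p11=F, p12=F, p13=T

p6 occurs only negated in the remaining clauses — set p6 = False.
Pure literal: p9 appears only negated; assign p9 = False.
Set p1 = True and propagate.
For the remaining variables, p2 = True, p3 = True, p4 = True, p5 = True, p7 = False, p8 = True, p10 = False, p11 = False, p12 = False, p13 = True works.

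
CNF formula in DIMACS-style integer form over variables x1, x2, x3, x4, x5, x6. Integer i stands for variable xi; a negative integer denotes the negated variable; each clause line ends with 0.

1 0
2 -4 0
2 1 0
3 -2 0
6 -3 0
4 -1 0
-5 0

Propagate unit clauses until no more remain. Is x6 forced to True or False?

(x1) is a unit clause: x1 = True.
In (x4 OR NOT x1), NOT x1 is now false; x4 must hold, so x4 = True.
From (x2 OR NOT x4) and x4 = True: x2 = True.
In (NOT x2 OR x3), NOT x2 is now false; x3 must hold, so x3 = True.
(NOT x3 OR x6): since x3 = True, the clause reduces to (x6). x6 = True.

True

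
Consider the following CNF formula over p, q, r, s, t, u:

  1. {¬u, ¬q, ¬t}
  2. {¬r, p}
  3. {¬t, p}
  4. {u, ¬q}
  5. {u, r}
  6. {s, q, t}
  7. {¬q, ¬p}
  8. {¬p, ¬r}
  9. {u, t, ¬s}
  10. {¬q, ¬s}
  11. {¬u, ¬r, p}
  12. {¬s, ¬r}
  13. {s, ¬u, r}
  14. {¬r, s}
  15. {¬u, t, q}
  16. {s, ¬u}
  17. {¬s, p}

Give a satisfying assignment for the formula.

Set p = True and propagate.
  then q is forced to False.
  then r is forced to False.
  then u is forced to True.
  then s is forced to True.
  then t is forced to True.
Check each clause:
  1. {¬q, ¬t, ¬u} — ¬q is true.
  2. {p, ¬r} — p is true.
  3. {¬t, p} — p is true.
  4. {u, ¬q} — u is true.
  5. {r, u} — u is true.
  6. {s, q, t} — s is true.
  7. {¬p, ¬q} — ¬q is true.
  8. {¬r, ¬p} — ¬r is true.
  9. {u, ¬s, t} — t is true.
  10. {¬q, ¬s} — ¬q is true.
  11. {¬u, ¬r, p} — p is true.
  12. {¬r, ¬s} — ¬r is true.
  13. {s, ¬u, r} — s is true.
  14. {s, ¬r} — s is true.
  15. {t, q, ¬u} — t is true.
  16. {¬u, s} — s is true.
  17. {¬s, p} — p is true.

p=True, q=False, r=False, s=True, t=True, u=True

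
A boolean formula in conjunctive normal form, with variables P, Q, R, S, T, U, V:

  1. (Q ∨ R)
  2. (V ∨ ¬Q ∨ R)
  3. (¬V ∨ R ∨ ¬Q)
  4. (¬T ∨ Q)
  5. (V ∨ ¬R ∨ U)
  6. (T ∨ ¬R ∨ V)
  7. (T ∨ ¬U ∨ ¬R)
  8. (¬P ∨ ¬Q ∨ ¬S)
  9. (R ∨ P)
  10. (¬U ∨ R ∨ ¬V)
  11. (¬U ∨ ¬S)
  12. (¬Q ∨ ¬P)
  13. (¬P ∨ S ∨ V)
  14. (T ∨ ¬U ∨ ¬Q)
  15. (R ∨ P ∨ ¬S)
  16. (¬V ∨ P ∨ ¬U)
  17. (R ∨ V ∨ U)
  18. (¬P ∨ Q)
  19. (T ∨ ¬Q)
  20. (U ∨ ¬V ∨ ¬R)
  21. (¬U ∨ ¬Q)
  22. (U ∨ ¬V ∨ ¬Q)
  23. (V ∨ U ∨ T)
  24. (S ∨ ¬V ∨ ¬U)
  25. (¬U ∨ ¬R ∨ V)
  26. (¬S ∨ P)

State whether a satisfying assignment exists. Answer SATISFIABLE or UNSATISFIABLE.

U = True:
  propagation gives S=False, Q=False, R=True, T=False; an empty clause results — contradiction.
U = False:
  Q = True:
    propagation gives P=False, R=True, V=True; an empty clause results — contradiction.
  Q = False:
    propagation gives R=True, T=False, V=True; an empty clause results — contradiction.
Every branch closes, so no satisfying assignment exists.

UNSATISFIABLE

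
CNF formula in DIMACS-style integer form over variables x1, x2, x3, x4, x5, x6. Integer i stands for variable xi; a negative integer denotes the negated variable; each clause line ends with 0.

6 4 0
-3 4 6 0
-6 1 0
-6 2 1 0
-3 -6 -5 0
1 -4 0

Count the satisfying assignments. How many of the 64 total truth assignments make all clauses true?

20

Case analysis on x6 and x1:
  x6=1, x1=1: x2, x4 free; 3 ways for (x3,x5) × 2^2 = 12.
  x6=1, x1=0: a clause becomes empty — 0.
  x6=0, x1=1: forces x4=1; x2, x3, x5 free → 2^3 = 8.
  x6=0, x1=0: a clause becomes empty — 0.
Total: 12 + 0 + 8 + 0 = 20.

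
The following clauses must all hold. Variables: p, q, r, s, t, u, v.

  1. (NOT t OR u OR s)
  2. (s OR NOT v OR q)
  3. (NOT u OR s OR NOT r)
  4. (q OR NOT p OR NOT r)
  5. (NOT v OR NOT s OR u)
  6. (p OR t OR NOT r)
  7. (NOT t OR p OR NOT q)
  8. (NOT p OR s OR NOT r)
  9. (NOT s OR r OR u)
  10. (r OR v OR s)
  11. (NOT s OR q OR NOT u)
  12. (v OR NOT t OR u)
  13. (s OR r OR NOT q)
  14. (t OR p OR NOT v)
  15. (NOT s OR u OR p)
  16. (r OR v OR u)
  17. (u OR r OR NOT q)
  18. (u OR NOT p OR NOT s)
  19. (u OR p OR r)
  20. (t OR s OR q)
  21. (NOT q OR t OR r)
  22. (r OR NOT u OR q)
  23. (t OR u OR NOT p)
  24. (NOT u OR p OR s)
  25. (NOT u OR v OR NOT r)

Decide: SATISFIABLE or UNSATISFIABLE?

SATISFIABLE

Try p = True.
Try q = True.
The remaining clauses are satisfied by r = False, s = True, t = True, u = True, v = False.
So p=T, q=T, r=F, s=T, t=T, u=T, v=F is a satisfying assignment.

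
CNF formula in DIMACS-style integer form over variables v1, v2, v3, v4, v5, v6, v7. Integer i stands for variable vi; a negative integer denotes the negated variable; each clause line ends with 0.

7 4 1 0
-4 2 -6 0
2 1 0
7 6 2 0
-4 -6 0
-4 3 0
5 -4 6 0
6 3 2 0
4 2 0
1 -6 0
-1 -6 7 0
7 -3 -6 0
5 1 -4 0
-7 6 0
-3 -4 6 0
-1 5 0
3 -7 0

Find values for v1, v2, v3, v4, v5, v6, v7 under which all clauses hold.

v1 = True, v2 = True, v3 = False, v4 = False, v5 = True, v6 = False, v7 = False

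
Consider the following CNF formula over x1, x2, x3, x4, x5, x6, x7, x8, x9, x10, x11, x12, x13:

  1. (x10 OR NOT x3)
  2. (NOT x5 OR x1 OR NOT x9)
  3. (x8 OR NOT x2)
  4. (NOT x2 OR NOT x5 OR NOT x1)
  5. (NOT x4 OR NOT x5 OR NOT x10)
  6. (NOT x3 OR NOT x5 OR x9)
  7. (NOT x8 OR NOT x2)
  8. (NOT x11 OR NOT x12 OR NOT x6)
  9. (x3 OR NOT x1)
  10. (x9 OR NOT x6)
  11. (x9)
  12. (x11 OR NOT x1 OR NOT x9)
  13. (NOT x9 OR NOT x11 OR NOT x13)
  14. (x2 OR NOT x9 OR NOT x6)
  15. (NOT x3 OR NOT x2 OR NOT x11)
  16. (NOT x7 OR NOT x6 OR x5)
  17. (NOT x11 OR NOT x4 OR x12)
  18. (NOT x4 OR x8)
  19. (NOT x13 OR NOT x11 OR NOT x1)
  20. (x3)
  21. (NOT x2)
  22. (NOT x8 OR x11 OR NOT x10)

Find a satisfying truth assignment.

x1 = True, x2 = False, x3 = True, x4 = False, x5 = False, x6 = False, x7 = False, x8 = False, x9 = True, x10 = True, x11 = True, x12 = False, x13 = False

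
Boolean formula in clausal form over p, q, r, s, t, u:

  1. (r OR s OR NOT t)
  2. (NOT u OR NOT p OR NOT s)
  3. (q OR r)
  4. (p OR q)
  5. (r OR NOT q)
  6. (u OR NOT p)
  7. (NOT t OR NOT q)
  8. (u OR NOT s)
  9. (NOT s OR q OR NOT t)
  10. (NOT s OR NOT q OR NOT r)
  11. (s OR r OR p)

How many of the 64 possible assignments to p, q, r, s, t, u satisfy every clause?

The models are:
  p=F q=T r=T s=F t=F u=F
  p=F q=T r=T s=F t=F u=T
  p=T q=F r=T s=F t=F u=T
  p=T q=F r=T s=F t=T u=T
  p=T q=T r=T s=F t=F u=T
Count: 5.

5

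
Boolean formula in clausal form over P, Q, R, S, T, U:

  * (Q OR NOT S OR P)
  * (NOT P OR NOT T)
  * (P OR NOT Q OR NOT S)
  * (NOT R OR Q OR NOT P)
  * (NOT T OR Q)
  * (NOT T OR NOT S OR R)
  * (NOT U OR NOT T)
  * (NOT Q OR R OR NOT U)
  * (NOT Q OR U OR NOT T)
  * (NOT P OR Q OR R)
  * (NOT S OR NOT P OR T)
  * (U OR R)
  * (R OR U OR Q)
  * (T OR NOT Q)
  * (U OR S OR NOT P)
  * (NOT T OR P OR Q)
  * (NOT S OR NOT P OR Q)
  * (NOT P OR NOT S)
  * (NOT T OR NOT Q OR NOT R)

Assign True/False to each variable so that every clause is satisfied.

P=0  Q=0  R=0  S=0  T=0  U=1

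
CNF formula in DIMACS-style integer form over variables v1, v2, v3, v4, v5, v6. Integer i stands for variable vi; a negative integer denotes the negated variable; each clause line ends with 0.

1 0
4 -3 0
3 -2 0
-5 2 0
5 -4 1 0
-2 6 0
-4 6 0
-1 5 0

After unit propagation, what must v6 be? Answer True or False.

True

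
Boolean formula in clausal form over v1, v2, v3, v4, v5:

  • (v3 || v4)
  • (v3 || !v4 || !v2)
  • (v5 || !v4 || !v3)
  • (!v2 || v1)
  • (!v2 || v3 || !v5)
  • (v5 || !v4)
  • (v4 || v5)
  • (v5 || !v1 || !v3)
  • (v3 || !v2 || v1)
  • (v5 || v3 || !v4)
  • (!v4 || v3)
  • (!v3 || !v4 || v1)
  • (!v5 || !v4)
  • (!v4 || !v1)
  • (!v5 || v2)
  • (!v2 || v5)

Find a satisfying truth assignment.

v1=T, v2=T, v3=T, v4=F, v5=T

Set v1 = True and propagate.
  then v4 is forced to False.
  then v3 is forced to True.
  then v5 is forced to True.
  then v2 is forced to True.
Every clause has at least one true literal under this assignment.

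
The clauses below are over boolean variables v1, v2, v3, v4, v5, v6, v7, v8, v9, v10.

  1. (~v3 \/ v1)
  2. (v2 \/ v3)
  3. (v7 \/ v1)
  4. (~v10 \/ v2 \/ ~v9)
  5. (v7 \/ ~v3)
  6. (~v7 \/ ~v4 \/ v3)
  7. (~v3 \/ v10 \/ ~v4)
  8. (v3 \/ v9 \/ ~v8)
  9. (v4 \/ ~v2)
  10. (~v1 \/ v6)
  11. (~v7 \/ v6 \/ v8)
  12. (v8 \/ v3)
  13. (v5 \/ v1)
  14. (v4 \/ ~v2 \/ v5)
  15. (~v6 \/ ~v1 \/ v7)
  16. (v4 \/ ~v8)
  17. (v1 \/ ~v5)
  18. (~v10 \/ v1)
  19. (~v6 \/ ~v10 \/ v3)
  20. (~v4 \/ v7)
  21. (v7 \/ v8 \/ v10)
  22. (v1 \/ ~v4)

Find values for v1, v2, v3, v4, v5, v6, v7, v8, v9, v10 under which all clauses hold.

v1 = True, v2 = False, v3 = True, v4 = False, v5 = True, v6 = True, v7 = True, v8 = False, v9 = False, v10 = False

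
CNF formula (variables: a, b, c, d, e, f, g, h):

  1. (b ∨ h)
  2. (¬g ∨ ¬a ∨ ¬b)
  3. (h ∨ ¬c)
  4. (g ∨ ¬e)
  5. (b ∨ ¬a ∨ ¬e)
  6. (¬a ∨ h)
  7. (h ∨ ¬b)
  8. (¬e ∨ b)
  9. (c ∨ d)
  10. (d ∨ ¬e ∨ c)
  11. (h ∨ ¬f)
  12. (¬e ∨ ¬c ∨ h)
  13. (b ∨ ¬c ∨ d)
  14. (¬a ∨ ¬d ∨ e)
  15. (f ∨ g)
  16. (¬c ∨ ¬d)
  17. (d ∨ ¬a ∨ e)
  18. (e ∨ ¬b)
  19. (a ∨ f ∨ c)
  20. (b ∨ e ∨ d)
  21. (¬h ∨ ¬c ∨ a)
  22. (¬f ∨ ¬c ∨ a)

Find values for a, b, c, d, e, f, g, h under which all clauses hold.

a=F, b=T, c=F, d=T, e=T, f=T, g=T, h=T

Branch on a: take a = False.
For the remaining variables, b = True, c = False, d = True, e = True, f = True, g = True, h = True works.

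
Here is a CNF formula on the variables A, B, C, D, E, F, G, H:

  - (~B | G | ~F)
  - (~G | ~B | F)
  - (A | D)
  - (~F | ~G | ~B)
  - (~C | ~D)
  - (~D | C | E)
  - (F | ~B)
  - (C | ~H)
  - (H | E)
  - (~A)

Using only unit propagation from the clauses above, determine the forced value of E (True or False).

True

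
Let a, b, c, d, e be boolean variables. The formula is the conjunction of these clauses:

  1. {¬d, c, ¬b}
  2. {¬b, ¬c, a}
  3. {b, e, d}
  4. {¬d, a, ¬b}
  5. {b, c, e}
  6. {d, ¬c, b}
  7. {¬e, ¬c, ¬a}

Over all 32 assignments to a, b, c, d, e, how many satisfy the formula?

Split on b, then c.
  b=1, c=1: remaining (a,d,e) ∈ {(1,0,0); (1,1,0)} — 2.
  b=1, c=0: remaining (a,d,e) ∈ {(0,0,0); (0,0,1); (1,0,0); (1,0,1)} — 4.
  b=0, c=1: remaining (a,d,e) ∈ {(0,1,0); (0,1,1); (1,1,0)} — 3.
  b=0, c=0: remaining (a,d,e) ∈ {(0,0,1); (0,1,1); (1,0,1); (1,1,1)} — 4.
Total: 2 + 4 + 3 + 4 = 13.

13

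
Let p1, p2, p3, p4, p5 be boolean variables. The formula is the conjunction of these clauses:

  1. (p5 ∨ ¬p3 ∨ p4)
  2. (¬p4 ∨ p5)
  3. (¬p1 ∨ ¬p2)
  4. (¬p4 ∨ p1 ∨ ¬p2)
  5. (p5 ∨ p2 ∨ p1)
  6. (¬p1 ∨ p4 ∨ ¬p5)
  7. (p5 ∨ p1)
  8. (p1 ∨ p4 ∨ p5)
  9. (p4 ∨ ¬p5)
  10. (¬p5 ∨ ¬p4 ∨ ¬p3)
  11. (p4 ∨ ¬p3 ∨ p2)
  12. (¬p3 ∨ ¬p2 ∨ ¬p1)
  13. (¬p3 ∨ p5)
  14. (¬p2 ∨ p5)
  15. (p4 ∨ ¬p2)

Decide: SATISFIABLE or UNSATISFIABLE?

SATISFIABLE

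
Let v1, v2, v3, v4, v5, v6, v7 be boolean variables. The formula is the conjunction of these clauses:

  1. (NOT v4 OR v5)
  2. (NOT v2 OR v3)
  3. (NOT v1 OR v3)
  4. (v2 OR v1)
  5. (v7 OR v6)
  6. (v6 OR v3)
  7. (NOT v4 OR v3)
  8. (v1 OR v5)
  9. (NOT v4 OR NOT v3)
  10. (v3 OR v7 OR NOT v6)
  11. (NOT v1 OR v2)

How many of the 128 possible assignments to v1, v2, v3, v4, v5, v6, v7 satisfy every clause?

Split on v3, then v1.
  v3=T, v1=T: v5 free; 3 ways for (v2,v4,v6,v7) × 2^1 = 6.
  v3=T, v1=F: remaining (v2,v4,v5,v6,v7) ∈ {(T,F,T,F,T); (T,F,T,T,F); (T,F,T,T,T)} — 3.
  v3=F, v1=T: a clause becomes empty — 0.
  v3=F, v1=F: a clause becomes empty — 0.
Total: 6 + 3 + 0 + 0 = 9.

9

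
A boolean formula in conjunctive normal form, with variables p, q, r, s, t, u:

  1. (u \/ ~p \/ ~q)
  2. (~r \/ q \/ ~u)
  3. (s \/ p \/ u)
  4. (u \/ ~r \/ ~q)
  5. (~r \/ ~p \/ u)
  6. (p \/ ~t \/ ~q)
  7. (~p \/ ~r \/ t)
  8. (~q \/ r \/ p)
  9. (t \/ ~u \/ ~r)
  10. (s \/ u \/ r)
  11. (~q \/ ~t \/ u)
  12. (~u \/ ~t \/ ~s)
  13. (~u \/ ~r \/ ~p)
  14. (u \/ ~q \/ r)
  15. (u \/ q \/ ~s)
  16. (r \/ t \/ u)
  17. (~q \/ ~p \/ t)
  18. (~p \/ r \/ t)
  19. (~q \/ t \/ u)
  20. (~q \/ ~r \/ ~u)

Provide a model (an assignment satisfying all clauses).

p=T, q=F, r=F, s=F, t=T, u=T

Check each clause:
  1. (~p \/ u \/ ~q) — u is true.
  2. (~u \/ ~r \/ q) — ~r is true.
  3. (u \/ p \/ s) — p is true.
  4. (~q \/ ~r \/ u) — ~r is true.
  5. (~r \/ ~p \/ u) — ~r is true.
  6. (p \/ ~q \/ ~t) — p is true.
  7. (~p \/ t \/ ~r) — t is true.
  8. (r \/ p \/ ~q) — p is true.
  9. (t \/ ~r \/ ~u) — t is true.
  10. (s \/ r \/ u) — u is true.
  11. (u \/ ~q \/ ~t) — u is true.
  12. (~t \/ ~u \/ ~s) — ~s is true.
  13. (~u \/ ~r \/ ~p) — ~r is true.
  14. (~q \/ r \/ u) — u is true.
  15. (q \/ u \/ ~s) — ~s is true.
  16. (t \/ u \/ r) — t is true.
  17. (t \/ ~q \/ ~p) — t is true.
  18. (~p \/ r \/ t) — t is true.
  19. (t \/ u \/ ~q) — t is true.
  20. (~u \/ ~r \/ ~q) — ~r is true.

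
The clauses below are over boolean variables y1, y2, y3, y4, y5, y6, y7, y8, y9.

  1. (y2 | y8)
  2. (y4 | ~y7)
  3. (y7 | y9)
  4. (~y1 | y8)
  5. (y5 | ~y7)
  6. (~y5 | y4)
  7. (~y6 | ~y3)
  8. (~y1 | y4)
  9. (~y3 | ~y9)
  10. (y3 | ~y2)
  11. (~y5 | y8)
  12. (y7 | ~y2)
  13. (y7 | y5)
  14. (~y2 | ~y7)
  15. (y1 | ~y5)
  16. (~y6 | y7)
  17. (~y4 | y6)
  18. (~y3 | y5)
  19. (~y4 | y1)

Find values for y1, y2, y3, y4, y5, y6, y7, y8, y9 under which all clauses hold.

y1 = T, y2 = F, y3 = F, y4 = T, y5 = T, y6 = T, y7 = T, y8 = T, y9 = T

Pure literal: y8 appears only positively; assign y8 = True.
Try y1 = True.
  then y4 is forced to True.
  then y6 is forced to True.
  then y3 is forced to False.
  then y2 is forced to False.
  then y7 is forced to True.
  then y5 is forced to True.
y9 is now unconstrained; take y9 = True.
Every clause has at least one true literal under this assignment.
Check each clause:
  1. (y8 | y2) — y8 is true.
  2. (~y7 | y4) — y4 is true.
  3. (y9 | y7) — y9 is true.
  4. (~y1 | y8) — y8 is true.
  5. (~y7 | y5) — y5 is true.
  6. (~y5 | y4) — y4 is true.
  7. (~y3 | ~y6) — ~y3 is true.
  8. (~y1 | y4) — y4 is true.
  9. (~y9 | ~y3) — ~y3 is true.
  10. (~y2 | y3) — ~y2 is true.
  11. (y8 | ~y5) — y8 is true.
  12. (y7 | ~y2) — ~y2 is true.
  13. (y7 | y5) — y5 is true.
  14. (~y2 | ~y7) — ~y2 is true.
  15. (y1 | ~y5) — y1 is true.
  16. (~y6 | y7) — y7 is true.
  17. (y6 | ~y4) — y6 is true.
  18. (y5 | ~y3) — ~y3 is true.
  19. (~y4 | y1) — y1 is true.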